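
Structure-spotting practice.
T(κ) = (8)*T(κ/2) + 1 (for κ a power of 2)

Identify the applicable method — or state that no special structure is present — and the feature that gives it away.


Verdict: the master substitution — a divide-and-conquer shape: argument κ/2, so change variables with κ = 2^m and solve the linear version.


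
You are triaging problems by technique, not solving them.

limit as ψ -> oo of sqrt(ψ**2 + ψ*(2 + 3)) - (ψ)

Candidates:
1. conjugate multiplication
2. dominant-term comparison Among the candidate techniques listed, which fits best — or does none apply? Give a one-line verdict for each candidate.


Method: conjugate multiplication — an infinity-minus-infinity difference with a surviving radical — multiply by the conjugate to cancel the divergence.
- conjugate multiplication: applicable, and directly so.
- dominant-term comparison: no dominant power emerges to decide the limit by degree comparison.


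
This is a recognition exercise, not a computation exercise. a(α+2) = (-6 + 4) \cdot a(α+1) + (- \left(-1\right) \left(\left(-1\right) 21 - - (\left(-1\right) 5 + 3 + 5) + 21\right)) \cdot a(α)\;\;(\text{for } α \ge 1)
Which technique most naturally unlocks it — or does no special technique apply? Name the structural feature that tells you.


Technique: the characteristic-root method — the recurrence treats every index alike (constant coefficients, no forcing) — precisely the regime where r^α trials close it.


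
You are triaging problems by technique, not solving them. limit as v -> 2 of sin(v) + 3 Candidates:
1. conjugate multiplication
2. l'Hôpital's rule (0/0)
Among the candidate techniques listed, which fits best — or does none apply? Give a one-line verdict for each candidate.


Technique: no special technique — no denominator vanishes and nothing blows up at 2: direct substitution is the whole computation.
- conjugate multiplication: rationalization has no target — no divergent radical difference appears.
- l'Hôpital's rule (0/0) — evaluation at the point is determinate, so the rule has nothing to repair.


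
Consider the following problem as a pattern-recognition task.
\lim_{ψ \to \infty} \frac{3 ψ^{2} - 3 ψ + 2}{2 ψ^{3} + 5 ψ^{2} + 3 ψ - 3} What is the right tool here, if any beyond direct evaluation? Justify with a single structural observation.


Verdict: dominant-term comparison — growth-rate triage: the leading powers of ψ decide the limit, everything else is noise. As a single quotient, the ∞/∞ shape would yield to repeated differentiation as well — the growth comparison gets there in one look.


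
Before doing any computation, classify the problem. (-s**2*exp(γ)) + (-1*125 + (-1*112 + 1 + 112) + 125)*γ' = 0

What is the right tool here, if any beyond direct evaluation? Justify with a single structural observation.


Best approach: separation of variables — all dependence on the two variables factors apart, the defining separable shape.


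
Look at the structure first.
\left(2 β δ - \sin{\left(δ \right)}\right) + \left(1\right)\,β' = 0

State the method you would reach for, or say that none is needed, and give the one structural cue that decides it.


Technique: a linear integrating factor — linear in the unknown with genuine forcing: multiply through by the exponential of the integrated coefficient and the left side closes into one derivative.


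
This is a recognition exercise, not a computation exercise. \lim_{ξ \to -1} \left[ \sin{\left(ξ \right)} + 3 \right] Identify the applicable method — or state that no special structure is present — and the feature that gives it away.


Best approach: no special technique — the function is continuous at -1; evaluation is itself the limit, no machinery required.


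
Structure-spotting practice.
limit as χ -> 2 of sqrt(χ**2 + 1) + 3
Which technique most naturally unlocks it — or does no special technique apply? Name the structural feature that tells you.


Verdict: no special technique — no denominator vanishes and nothing blows up at 2: direct substitution is the whole computation.


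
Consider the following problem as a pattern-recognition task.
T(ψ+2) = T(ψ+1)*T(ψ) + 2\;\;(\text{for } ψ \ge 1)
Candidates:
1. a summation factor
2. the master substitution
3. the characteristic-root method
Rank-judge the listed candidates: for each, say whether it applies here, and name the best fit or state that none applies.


Verdict: no special technique — the unknown sequence enters the update nonlinearly, so no linear method fits the recurrence as written — direct iteration remains.
- a summation factor — the recursion is nonlinear — outside the first-order linear family a summation factor addresses.
- the master substitution — the recursion steps by a constant offset, so exponential reindexing is pointless.
- the characteristic-root method — the recursion is nonlinear in the sequence values, so no linear-modes ansatz applies.


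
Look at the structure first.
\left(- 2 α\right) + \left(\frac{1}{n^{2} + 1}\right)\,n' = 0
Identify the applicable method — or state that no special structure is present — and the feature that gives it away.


Method: separation of variables — separating collects all n-dependence with the derivative and leaves all α-dependence opposite: variables separate. An exactness check succeeds on this form as well — separation and the potential function arrive at the same answer, separation more directly.


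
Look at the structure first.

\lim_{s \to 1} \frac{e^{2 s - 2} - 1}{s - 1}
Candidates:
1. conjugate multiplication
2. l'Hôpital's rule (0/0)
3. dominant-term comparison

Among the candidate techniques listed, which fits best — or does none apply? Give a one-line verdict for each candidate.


Verdict: l'Hôpital's rule (0/0) — both numerator and denominator vanish at 1: the genuine 0/0 indeterminate that l'Hôpital exists for. The standard small-argument limits would also carry it; the rule is the systematic route.
- conjugate multiplication: no difference of divergent radicals appears, so rationalizing has nothing to cancel.
- l'Hôpital's rule (0/0) — yes — fits the structure here.
- dominant-term comparison: this is not a rational comparison of growth rates at infinity.


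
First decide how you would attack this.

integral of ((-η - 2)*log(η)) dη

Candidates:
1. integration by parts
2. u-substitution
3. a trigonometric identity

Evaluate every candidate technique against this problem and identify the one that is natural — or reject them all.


Method: integration by parts — the presence of log(η) against a polynomial factor is the standard differentiate-the-log setup.
- integration by parts — yes — fits the structure here.
- u-substitution: no subexpression of the integrand serves as a whole-integral substitution inner — individual terms may offer their own, but none carries its derivative as a factor of the full integrand; a working change of variable would have to be constructed from outside the expression.
- a trigonometric identity: with no trigonometric functions present, identity rewriting has no target.


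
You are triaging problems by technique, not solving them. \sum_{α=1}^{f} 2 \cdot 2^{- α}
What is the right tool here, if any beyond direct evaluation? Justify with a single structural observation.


Best approach: the geometric series formula — consecutive terms stand in a fixed index-free ratio — the geometric sum formula closes it.


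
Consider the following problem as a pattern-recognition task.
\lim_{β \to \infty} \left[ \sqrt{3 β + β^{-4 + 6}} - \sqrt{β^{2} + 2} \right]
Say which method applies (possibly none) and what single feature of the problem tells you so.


Method: conjugate multiplication — the ∞ − ∞ radical form is the exact trigger for the conjugate maneuver.


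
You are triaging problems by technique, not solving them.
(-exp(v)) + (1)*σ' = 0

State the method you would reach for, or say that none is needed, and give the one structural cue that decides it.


Technique: no special technique — with σ absent the equation is not coupled at all: direct integration in v.


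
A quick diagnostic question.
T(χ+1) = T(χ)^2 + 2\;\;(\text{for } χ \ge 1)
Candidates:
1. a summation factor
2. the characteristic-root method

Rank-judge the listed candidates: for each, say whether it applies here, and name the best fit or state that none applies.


Best approach: no special technique — once the recursion is nonlinear, characteristic roots, master substitutions, and summation factors are all off the table.
- a summation factor — no summation factor applies — the rule is not linear in the sequence values.
- the characteristic-root method: the recursion is nonlinear in the sequence values, so no linear-modes ansatz applies.


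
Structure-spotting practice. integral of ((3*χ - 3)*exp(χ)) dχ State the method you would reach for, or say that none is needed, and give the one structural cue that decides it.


Diagnosis: integration by parts — the integrand splits as 3*χ - 3 times exp(χ) — repeatedly differentiating the polynomial part kills it, which is the parts ladder.


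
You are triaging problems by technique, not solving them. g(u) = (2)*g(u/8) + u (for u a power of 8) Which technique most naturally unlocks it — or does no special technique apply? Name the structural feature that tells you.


Method: the master substitution — the argument u/8 divides the index by 8; the standard u = 8^m substitution converts it to a constant-shift recurrence.


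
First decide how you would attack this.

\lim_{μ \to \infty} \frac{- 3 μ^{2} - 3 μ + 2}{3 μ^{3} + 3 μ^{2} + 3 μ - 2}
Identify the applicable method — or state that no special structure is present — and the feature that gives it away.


Technique: dominant-term comparison — as μ grows, only the highest-degree terms matter — compare leading terms and read the limit off. Viewed as a single quotient this is an ∞/∞ form — an at-infinity application of l'Hôpital's rule would also resolve it; comparing leading growth reads the answer without differentiating.


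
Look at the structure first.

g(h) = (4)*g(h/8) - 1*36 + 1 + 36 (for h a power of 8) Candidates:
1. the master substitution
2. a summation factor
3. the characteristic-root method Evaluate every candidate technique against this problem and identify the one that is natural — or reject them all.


Best approach: the master substitution — divide-the-index recursion (h/8 inside the call) straightens out once the index is rewritten as 8^m.
- the master substitution — applicable, and directly so.
- a summation factor: the recursion divides its index rather than shifting it — there is no previous-term chain for a summation factor to telescope.
- the characteristic-root method — a divided-index call is not the fixed-shift linear shape that characteristic roots solve.


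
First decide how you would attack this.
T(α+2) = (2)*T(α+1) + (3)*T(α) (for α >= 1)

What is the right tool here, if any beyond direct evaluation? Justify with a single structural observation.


Diagnosis: the characteristic-root method — try a geometric ansatz r^α: constant coefficients turn the recurrence into one polynomial equation in r.


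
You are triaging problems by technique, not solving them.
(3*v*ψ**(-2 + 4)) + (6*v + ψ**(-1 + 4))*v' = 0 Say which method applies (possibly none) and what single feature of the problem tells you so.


Method: the exact-equation method — equality of cross partials is the green light — assemble the potential function term by term.


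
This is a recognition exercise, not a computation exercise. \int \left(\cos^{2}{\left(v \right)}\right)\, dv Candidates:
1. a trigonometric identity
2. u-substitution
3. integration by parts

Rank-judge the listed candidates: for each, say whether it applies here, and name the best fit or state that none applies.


Method: a trigonometric identity — \cos^{2}{\left(v \right)} carries an even exponent — trade it for double-angle cosines before integrating.
- a trigonometric identity — yes — fits the structure here.
- u-substitution: no subexpression of the integrand serves as a whole-integral substitution inner — individual terms may offer their own, but none carries its derivative as a factor of the full integrand; a working change of variable would have to be constructed from outside the expression.
- integration by parts — not the natural route: no polynomial-kernel product appears — a recursive parts reduction of the trigonometric product exists, but the identity rewrite is direct.


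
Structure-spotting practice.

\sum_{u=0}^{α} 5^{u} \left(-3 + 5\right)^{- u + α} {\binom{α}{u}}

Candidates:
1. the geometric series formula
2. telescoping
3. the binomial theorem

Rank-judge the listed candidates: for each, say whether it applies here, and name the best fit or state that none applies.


Verdict: the binomial theorem — terms weighting {\binom{α}{u}} against matched powers of 5 and (-3 + 5) reassemble into (5 + (-3 + 5))^α by the binomial theorem.
- the geometric series formula: consecutive terms are not related by a fixed multiplier.
- telescoping: neither a shifted-difference shape nor integer-spaced poles are present.
- the binomial theorem — yes — fits the structure here.


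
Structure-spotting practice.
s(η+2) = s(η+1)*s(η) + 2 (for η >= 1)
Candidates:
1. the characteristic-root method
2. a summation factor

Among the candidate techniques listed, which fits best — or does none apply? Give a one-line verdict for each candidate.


Technique: no special technique — once the recursion is nonlinear, characteristic roots, master substitutions, and summation factors are all off the table.
- the characteristic-root method: the recursion is nonlinear in the sequence values, so no linear-modes ansatz applies.
- a summation factor — no summation factor applies — the rule is not linear in the sequence values.


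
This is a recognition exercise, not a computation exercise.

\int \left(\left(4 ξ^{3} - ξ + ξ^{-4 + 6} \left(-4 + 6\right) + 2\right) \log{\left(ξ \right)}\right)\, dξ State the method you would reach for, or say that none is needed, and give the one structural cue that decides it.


Best approach: integration by parts — the presence of \log{\left(ξ \right)} against a polynomial factor is the standard differentiate-the-log setup.


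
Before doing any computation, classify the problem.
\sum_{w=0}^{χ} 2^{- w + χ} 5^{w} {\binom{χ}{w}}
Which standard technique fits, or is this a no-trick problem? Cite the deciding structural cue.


Best approach: the binomial theorem — {\binom{χ}{w}} weighting matched powers of 5 and 2 is the expanded form of (5 + 2)^χ — fold it back up.


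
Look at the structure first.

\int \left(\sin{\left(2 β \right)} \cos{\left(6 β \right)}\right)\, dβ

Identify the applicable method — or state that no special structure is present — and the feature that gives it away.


Technique: a trigonometric identity — split \sin{\left(2 β \right)} \cos{\left(6 β \right)} with the angle-addition identities: the resulting sum integrates term by term.


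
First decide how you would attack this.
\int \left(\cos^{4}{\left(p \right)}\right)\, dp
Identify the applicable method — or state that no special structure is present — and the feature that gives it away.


Method: a trigonometric identity — \cos^{4}{\left(p \right)} is the textbook power-reduction case — identities first, antiderivatives second.


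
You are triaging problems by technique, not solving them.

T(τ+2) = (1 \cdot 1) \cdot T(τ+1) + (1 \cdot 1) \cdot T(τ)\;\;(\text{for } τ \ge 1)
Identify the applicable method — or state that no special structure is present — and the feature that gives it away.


Diagnosis: the characteristic-root method — try a geometric ansatz r^τ: constant coefficients turn the recurrence into one polynomial equation in r.


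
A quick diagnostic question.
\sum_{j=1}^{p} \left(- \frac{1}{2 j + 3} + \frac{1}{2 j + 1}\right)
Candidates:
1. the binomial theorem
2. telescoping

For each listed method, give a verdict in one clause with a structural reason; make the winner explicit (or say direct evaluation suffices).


Best approach: telescoping — write out three consecutive terms and watch the interior cancel: the advanced copy one term subtracts reappears as the very next term's leading piece, pair after pair.
- the binomial theorem: the terms lack the binomial-coefficient-weighted complementary-power pattern of an expansion.
- telescoping: yes, a natural case for it.


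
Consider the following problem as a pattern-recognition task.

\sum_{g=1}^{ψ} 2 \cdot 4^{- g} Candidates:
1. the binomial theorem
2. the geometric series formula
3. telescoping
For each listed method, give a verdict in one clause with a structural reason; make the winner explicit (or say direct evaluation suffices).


Method: the geometric series formula — consecutive terms stand in a fixed index-free ratio — the geometric sum formula closes it.
- the binomial theorem — no binomial coefficients pair up with complementary powers here.
- the geometric series formula — yes — fits the structure here.
- telescoping — writing out consecutive terms as given produces no pairwise cancellation.


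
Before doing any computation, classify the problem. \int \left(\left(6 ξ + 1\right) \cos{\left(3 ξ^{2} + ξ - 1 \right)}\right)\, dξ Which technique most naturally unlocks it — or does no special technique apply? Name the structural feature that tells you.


Verdict: u-substitution — the only nontrivial dependence routes through 3 ξ^{2} + ξ - 1, whose derivative supplies the leftover factor up to a constant multiple — u = 3 ξ^{2} + ξ - 1 flattens it.


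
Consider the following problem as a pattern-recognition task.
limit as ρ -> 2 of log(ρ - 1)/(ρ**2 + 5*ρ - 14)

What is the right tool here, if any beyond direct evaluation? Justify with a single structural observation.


Best approach: l'Hôpital's rule (0/0) — plug in 2: top and bottom both hit zero, so differentiate each and retry. Expanding numerator and denominator to first order gives the same value — the rule automates exactly that.


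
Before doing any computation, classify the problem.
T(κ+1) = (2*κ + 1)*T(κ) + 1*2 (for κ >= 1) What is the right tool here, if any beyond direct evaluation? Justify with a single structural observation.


Best approach: a summation factor — the coefficient 2*κ + 1 drifts with the index, so no fixed root exists; normalizing by the cumulative product telescopes it.


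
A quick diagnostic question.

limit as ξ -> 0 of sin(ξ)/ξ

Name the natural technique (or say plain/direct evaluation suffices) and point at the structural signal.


Diagnosis: l'Hôpital's rule (0/0) — plug in 0: top and bottom both hit zero, so differentiate each and retry. A first-order expansion at the point is an equally standard path; the rule packages it.


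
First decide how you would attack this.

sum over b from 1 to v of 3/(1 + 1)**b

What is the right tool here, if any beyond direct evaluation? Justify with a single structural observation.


Verdict: the geometric series formula — consecutive terms stand in a fixed index-free ratio — the geometric sum formula closes it.


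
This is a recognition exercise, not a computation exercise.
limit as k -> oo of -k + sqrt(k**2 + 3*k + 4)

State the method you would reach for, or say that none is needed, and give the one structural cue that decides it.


Method: conjugate multiplication — infinity minus infinity with a radical in play — multiply by the conjugate so the divergences of sqrt(k**2 + 3*k + 4) and k annihilate.


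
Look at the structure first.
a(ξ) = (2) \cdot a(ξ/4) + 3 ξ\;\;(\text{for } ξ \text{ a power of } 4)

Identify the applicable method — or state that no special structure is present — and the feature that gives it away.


Best approach: the master substitution — the argument shrinks by the factor 4, so measure the index on a logarithmic scale and the recursion becomes a shift.


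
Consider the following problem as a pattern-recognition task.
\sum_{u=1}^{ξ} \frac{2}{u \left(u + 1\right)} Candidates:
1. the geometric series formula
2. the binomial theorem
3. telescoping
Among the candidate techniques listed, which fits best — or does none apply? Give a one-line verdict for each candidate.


Verdict: telescoping — one partial-fraction pass turns \frac{2}{u \left(u + 1\right)} into a shifted difference, and shifted differences telescope.
- the geometric series formula: the term-to-term ratio drifts with the index — the one thing the geometric formula cannot absorb.
- the binomial theorem: the terms lack the binomial-coefficient-weighted complementary-power pattern of an expansion.
- telescoping — yes, a natural case for it.


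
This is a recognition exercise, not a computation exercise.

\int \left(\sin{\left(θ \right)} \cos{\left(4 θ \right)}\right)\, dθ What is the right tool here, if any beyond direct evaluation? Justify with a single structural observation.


Technique: a trigonometric identity — the product \sin{\left(θ \right)} \cos{\left(4 θ \right)} converts to a sum of single-frequency sinusoids via the product-to-sum identity.


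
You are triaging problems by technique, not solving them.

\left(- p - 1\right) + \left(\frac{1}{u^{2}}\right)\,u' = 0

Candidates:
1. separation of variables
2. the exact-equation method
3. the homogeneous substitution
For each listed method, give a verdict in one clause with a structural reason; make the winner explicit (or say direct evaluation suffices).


Diagnosis: separation of variables — one side of the product carries the independent variable, the other the unknown — the textbook separation shape.
- separation of variables — applies; the problem has the shape this method handles.
- the exact-equation method: the cross-partial test holds only vacuously — each coefficient lives in its own variable, so the exactness machinery reads no structure the split form does not already show.
- the homogeneous substitution: the slope is not a function of the ratio of the variables alone.


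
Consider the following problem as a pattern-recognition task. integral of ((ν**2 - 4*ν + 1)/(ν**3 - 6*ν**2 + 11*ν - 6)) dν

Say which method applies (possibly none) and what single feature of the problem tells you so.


Diagnosis: partial fractions — a proper rational integrand over the factorable ν**3 - 6*ν**2 + 11*ν - 6: partial fractions reduce it to elementary pieces.


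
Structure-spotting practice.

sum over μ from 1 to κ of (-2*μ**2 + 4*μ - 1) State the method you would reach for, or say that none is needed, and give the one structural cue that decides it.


Diagnosis: no special technique — with only polynomial terms in μ present, the classical sum-of-powers identities are all you need.


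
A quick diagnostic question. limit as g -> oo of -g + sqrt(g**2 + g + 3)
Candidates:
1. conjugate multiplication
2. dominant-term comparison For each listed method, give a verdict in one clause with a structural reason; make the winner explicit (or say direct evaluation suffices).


Verdict: conjugate multiplication — infinity minus infinity with a radical in play — multiply by the conjugate so the divergences of sqrt(g**2 + g + 3) and g annihilate.
- conjugate multiplication — a fit — the right tool for this form.
- dominant-term comparison — no dominant power emerges to decide the limit by degree comparison.


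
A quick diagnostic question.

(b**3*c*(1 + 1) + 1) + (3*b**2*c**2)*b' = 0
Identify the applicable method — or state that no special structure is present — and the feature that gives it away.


Diagnosis: the exact-equation method — the cross partial derivatives of (b**3*c*(1 + 1) + 1) and 3*b**2*c**2 agree, so the left side is the total differential of one potential in c and b.


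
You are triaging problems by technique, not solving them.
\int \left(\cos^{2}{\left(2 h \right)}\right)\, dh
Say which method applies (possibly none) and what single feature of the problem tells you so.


Best approach: a trigonometric identity — \cos^{2}{\left(2 h \right)} is the textbook power-reduction case — identities first, antiderivatives second.


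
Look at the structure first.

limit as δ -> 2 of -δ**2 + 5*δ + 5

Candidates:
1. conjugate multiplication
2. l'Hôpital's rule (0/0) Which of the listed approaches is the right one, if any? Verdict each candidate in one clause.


Verdict: no special technique — no vanishing denominator and no indeterminate clash at the point — evaluation is immediate.
- conjugate multiplication: rationalization has no target — no divergent radical difference appears.
- l'Hôpital's rule (0/0): substituting the point gives a finite value outright — there is no indeterminate clash to repair.


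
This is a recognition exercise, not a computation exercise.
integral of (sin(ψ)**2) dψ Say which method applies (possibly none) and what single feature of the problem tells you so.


Diagnosis: a trigonometric identity — the even trigonometric power sin(ψ)**2 reduces by a double-angle identity before any integration is attempted.


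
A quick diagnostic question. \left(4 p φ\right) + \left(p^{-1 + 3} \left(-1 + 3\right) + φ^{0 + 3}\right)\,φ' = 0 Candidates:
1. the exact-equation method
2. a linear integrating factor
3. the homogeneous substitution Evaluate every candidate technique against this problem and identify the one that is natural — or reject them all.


Method: the exact-equation method — equality of cross partials is the green light — assemble the potential function term by term.
- the exact-equation method: applies; the problem has the shape this method handles.
- a linear integrating factor: the unknown enters nonlinearly (through a power, a denominator, or a transcendental function), which the linear integrating-factor recipe cannot absorb as-is — any repair would come from a preliminary substitution, not the factor.
- the homogeneous substitution: the ratio substitution does not collapse this equation.


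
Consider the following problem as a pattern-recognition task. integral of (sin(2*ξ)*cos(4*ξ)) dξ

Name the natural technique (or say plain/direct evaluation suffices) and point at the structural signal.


Method: a trigonometric identity — two sinusoids at different rates multiply in sin(2*ξ)*cos(4*ξ); the product-to-sum identity uncouples them.


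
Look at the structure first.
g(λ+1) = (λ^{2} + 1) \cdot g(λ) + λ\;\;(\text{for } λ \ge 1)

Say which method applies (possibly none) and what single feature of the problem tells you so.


Diagnosis: a summation factor — because the multiplier λ^{2} + 1 is index-dependent, divide through by its running product and sum the resulting differences.


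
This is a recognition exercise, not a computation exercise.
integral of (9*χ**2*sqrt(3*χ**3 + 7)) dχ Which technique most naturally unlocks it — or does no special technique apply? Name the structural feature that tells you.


Method: u-substitution — gathered as a product, the integrand carries the factor 9*χ**2 — up to a constant, the derivative of the inner expression 3*χ**3 + 7 — so u = 3*χ**3 + 7 collapses the integral.


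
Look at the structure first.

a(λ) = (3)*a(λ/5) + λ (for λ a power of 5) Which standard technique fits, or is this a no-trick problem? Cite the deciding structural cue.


Verdict: the master substitution — recursion at λ/5 is multiplicative in the index; logarithmic reindexing via λ = 5^m linearizes it.


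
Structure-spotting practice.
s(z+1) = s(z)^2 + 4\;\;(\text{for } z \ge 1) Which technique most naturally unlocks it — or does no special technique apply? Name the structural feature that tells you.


Verdict: no special technique — the sequence value feeds back through itself nonlinearly — linear superposition fails, and every superposition-based closed form fails with it.


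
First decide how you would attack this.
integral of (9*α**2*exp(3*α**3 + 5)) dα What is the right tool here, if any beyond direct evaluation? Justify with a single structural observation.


Technique: u-substitution — 9*α**2 matches the derivative of 3*α**3 + 5 up to a constant; with u = 3*α**3 + 5 the whole integrand folds into a function of u alone.


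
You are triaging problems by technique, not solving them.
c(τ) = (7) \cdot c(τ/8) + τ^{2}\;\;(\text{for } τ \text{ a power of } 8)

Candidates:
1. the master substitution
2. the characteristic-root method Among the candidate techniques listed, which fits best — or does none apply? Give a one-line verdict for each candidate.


Verdict: the master substitution — the argument shrinks by the factor 8, so measure the index on a logarithmic scale and the recursion becomes a shift.
- the master substitution: yes — fits the structure here.
- the characteristic-root method — the recursion divides its index rather than shifting it — outside the constant-shift family the root method covers.


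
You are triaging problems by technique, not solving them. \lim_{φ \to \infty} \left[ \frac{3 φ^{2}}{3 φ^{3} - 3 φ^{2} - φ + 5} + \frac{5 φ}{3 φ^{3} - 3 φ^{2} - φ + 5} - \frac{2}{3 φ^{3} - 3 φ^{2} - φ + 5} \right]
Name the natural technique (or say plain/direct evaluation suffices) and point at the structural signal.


Technique: dominant-term comparison — divide through by the highest power of φ; every lower-order term dies and the dominant terms decide the limit. Viewed as a single quotient this is an ∞/∞ form — an at-infinity application of l'Hôpital's rule would also resolve it; comparing leading growth reads the answer without differentiating.


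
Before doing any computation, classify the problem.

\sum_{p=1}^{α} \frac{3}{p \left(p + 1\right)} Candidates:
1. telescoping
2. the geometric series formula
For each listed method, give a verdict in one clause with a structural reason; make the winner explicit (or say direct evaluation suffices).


Technique: telescoping — the summand \frac{3}{p \left(p + 1\right)} decomposes into fractions whose poles differ by an integer shift — the series collapses.
- telescoping: yes, a natural case for it.
- the geometric series formula: no single multiplier carries one term to the next throughout the sum.


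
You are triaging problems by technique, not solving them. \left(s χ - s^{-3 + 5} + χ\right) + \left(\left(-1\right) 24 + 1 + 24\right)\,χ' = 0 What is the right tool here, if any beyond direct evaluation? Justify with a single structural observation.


Technique: a linear integrating factor — the unknown enters only to the first power against a nonzero forcing term — the integrating-factor template applies directly.


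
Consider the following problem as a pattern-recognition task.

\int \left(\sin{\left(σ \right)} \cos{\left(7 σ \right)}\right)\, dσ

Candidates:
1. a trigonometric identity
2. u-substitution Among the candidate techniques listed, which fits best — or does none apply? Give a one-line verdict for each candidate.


Technique: a trigonometric identity — cross-frequency products like \sin{\left(σ \right)} \cos{\left(7 σ \right)} are the textbook product-to-sum case — the identity converts them to directly integrable sinusoids.
- a trigonometric identity — applicable, and directly so.
- u-substitution: no subexpression of the integrand pairs with its own derivative as a factor — individual terms may offer their own substitutions, but any change of variable covering the whole integral would have to be constructed from outside the expression.


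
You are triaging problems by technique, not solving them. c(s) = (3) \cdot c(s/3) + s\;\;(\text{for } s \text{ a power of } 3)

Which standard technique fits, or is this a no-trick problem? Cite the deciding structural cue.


Diagnosis: the master substitution — the argument contracts 3-fold per step: reindex s exponentially and solve the linear recurrence in the new index.


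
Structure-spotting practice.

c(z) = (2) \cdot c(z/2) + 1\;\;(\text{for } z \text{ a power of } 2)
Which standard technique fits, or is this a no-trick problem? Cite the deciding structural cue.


Method: the master substitution — the argument shrinks by the factor 2, so measure the index on a logarithmic scale and the recursion becomes a shift.


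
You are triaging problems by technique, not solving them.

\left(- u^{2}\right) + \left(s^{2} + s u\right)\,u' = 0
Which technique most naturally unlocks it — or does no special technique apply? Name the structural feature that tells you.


Diagnosis: the homogeneous substitution — the slope is degree-zero homogeneous: the ratio substitution v = u/s collapses it. A Bernoulli substitution after rearrangement (possibly exchanging dependent and independent variable) is a fair alternative; the homogeneous route works on the equation as it stands.


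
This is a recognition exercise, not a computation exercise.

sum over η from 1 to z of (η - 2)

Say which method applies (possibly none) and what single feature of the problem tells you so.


Method: no special technique — constant-multiple powers of η with no cancellation partners and no common ratio — use the standard power-sum formulas.


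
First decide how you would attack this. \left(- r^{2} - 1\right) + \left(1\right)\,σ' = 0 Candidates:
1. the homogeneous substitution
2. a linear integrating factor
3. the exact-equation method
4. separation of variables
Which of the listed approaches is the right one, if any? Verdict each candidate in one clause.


Method: no special technique — solved for the derivative, no σ appears — this is antidifferentiation in r wearing ODE clothing.
- the homogeneous substitution — rescaling both variables together changes the slope, so no ratio substitution collapses it.
- a linear integrating factor: with the unknown absent the integrating factor is a formality; direct integration is the working structure.
- the exact-equation method — with the unknown absent from both coefficients, the cross-partial test holds emptily — nothing for the exact method to work on.
- separation of variables — separation is only trivially available — with the unknown absent from the slope this is a direct integration, not a separation problem.


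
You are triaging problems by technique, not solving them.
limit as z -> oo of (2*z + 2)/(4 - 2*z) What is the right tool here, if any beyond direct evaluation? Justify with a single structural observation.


Diagnosis: dominant-term comparison — as z grows, only the highest-degree terms matter — compare leading terms and read the limit off. l'Hôpital's at-infinity variant applies to the expression viewed as a single quotient; the leading-term comparison is the direct route.


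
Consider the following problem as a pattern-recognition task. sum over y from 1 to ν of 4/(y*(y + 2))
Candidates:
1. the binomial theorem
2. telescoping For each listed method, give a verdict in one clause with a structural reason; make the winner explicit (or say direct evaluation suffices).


Verdict: telescoping — the denominator's roots in 4/(y*(y + 2)) sit an integer apart: decomposition produces a self-cancelling chain.
- the binomial theorem — no binomial coefficients pair with matched powers.
- telescoping — applies; the problem has the shape this method handles.


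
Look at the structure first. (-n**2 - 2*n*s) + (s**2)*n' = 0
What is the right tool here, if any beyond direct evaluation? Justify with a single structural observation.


Diagnosis: the homogeneous substitution — the slope's numerator and denominator share total degree; set v = n/s and the equation drops to separable form. A Bernoulli rewrite works here as the equation stands — the homogeneous substitution is the more immediate reading.


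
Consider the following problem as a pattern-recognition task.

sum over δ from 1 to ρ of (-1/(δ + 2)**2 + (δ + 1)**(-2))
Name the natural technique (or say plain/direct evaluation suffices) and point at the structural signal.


Verdict: telescoping — the summand is built as (δ + 1)**(-2) minus its own successor — adjacent terms annihilate down the line.


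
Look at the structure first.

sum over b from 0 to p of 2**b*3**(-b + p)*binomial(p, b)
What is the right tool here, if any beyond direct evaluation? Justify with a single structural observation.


Technique: the binomial theorem — terms weighting binomial(p, b) against matched powers of 2 and 3 reassemble into (2 + 3)^p by the binomial theorem.


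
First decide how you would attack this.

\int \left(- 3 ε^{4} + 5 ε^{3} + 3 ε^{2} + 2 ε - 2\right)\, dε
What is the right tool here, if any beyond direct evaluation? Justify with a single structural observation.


Method: no special technique — a term-by-term power-rule job in ε; no substitution or rearrangement earns its keep here.


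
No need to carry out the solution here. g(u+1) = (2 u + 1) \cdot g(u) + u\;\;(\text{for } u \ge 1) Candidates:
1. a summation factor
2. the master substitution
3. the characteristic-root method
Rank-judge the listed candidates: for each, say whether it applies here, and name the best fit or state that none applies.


Diagnosis: a summation factor — first-order, linear, moving coefficient 2 u + 1: the discrete analogue of an integrating factor handles it.
- a summation factor: applies; the problem has the shape this method handles.
- the master substitution: with no divided-index recursive call, reindexing by powers of a base buys nothing.
- the characteristic-root method: the coefficients change with the index, which the root method cannot absorb.


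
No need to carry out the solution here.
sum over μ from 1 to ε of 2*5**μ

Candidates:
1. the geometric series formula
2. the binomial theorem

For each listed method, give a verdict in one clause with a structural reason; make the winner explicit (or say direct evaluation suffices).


Technique: the geometric series formula — term-over-term division gives 5 every time — index-free ratio, geometric sum formula applies.
- the geometric series formula: yes — fits the structure here.
- the binomial theorem — no binomial coefficients pair with matched powers.


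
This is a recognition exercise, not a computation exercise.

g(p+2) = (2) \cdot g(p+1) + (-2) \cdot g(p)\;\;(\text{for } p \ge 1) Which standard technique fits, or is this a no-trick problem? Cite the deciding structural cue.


Diagnosis: the characteristic-root method — linear, homogeneous, constant coefficients: solutions of the form r^p exist — find the roots of the characteristic polynomial.


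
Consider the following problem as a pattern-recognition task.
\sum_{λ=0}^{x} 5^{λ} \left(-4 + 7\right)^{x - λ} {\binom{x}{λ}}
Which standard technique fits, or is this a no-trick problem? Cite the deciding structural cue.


Verdict: the binomial theorem — {\binom{x}{λ}} weighting matched powers of 5 and (-4 + 7) is the expanded form of (5 + (-4 + 7))^x — fold it back up.


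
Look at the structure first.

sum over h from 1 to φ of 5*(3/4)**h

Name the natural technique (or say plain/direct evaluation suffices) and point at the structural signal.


Technique: the geometric series formula — consecutive terms stand in a fixed index-free ratio — the geometric sum formula closes it.


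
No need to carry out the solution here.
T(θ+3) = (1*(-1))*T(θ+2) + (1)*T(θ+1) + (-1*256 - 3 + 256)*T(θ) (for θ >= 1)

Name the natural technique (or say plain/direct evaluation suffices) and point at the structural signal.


Best approach: the characteristic-root method — try a geometric ansatz r^θ: constant coefficients turn the recurrence into one polynomial equation in r.
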